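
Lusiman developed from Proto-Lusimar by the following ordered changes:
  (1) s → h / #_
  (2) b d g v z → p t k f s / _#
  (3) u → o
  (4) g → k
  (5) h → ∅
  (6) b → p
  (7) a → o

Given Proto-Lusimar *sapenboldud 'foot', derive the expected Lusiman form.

Lusiman: *sapenboldud > hapenboldud > hapenboldut > hapenboldot > apenboldot > apenpoldot > openpoldot  (by debuccalisation, final devoicing, vowel merger, h-loss, unconditioned shift, vowel merger)

openpoldot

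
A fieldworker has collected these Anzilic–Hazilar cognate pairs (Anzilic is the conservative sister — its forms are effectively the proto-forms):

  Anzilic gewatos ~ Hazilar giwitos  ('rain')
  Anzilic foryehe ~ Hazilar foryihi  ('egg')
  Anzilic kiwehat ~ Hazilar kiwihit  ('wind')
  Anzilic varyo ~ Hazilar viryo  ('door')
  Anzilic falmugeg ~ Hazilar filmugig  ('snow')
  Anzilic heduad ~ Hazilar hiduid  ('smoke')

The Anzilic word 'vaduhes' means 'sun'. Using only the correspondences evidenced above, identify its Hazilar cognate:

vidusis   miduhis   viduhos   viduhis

gewatos ~ giwitos, kiwehat ~ kiwihit — Anzilic a corresponds to Hazilar i after a consonant, before a consonant other than r, m, n, p, b, f, v.
gewatos ~ giwitos, foryehe ~ foryihi — Anzilic e corresponds to Hazilar i after a consonant, before a consonant other than r, m, n, p, b, f, v.
Applying these to Anzilic 'vaduhes':
  vaduhes → viduhes   (a→i after a consonant, before a consonant other than r, m, n, p, b, f, v)
  viduhes → viduhis   (e→i after a consonant, before a consonant other than r, m, n, p, b, f, v)
So the Hazilar cognate is 'viduhis'.

viduhis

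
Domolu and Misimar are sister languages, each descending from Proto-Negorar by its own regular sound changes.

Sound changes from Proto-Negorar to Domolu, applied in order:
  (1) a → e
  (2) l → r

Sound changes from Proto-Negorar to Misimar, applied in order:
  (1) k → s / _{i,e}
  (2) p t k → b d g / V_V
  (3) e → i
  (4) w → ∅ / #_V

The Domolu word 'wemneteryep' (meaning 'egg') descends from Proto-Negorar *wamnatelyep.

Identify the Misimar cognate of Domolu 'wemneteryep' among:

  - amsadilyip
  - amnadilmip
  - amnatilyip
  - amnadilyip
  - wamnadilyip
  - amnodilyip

amnadilyip

Misimar: *wamnatelyep > wamnadelyep > wamnadilyip > amnadilyip  (by intervocalic voicing, vowel merger, glide loss)
Among the options, 'amnadilyip' alone shows every Misimar change applied in order.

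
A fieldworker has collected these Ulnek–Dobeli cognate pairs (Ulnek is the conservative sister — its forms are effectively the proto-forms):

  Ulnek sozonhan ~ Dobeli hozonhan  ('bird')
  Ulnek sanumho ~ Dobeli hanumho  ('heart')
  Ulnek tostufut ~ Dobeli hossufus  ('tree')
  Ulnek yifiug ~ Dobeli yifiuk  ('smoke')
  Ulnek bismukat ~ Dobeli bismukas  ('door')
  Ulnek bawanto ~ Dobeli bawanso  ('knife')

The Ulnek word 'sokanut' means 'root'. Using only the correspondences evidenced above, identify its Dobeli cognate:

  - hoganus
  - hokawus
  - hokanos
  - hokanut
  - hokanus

hokanus

sozonhan ~ hozonhan — Ulnek s corresponds to Dobeli h word-initially before a back vowel.
tostufut ~ hossufus, bismukat ~ bismukas — Ulnek t corresponds to Dobeli s word-finally.
Applying these to Ulnek 'sokanut':
  sokanut → hokanut   (s→h word-initially before a back vowel)
  hokanut → hokanus   (t→s word-finally)
So the Dobeli cognate is 'hokanus'.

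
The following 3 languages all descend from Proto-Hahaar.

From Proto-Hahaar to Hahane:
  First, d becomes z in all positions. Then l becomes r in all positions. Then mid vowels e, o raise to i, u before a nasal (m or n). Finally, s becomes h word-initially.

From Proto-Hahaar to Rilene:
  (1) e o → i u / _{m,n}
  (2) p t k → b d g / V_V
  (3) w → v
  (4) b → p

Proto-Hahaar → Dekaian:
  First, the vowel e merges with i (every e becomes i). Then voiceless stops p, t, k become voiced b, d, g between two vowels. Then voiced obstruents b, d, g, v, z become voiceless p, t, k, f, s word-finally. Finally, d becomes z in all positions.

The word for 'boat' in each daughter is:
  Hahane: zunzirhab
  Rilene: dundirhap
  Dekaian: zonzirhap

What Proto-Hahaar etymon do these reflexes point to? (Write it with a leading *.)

Position 9: Hahane has b, Rilene has p, Dekaian has p. Hahane preserves b here (none of its changes turn any other segment into b), so the proto-segment is *b.
Position 4: Hahane has z, Rilene has d, Dekaian has z. Taking the neighbouring segments as reconstructed: Hahane z could go back to *d or *z; Rilene d can only go back to *d; Dekaian z could go back to *d or *z — the one source consistent with every daughter is *d.
Position 1: Hahane has z, Rilene has d, Dekaian has z. Taking the neighbouring segments as reconstructed: Hahane z could go back to *d or *z; Rilene d can only go back to *d; Dekaian z could go back to *d or *z — the one source consistent with every daughter is *d.
This points to *dondirhab. Verify forward in each daughter:
Hahane: *dondirhab > zonzirhab > zunzirhab  (by unconditioned shift, pre-nasal raising)
Rilene: *dondirhab > dundirhab > dundirhap  (by pre-nasal raising, unconditioned shift)
Dekaian: start from *dondirhab.
  rule 1: no change — dondirhab
  rule 2: no change — dondirhab
  rule 3 (final devoicing): dondirhab → dondirhap
  rule 4 (unconditioned shift): dondirhap → zonzirhap
  ⇒ Dekaian zonzirhap
*dondirhab is the unique common source.

*dondirhab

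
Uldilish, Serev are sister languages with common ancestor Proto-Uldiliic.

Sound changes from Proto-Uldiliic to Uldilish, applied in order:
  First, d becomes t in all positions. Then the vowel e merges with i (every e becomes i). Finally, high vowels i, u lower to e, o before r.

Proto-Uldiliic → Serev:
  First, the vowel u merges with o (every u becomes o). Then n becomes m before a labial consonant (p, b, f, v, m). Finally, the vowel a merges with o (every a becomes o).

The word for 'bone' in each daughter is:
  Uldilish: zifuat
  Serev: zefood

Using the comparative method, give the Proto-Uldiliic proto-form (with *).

Position 5: Uldilish has a, Serev has o. Uldilish preserves a here (none of its changes turn any other segment into a), so the proto-segment is *a.
Position 6: Uldilish has t, Serev has d. Serev preserves d here (none of its changes turn any other segment into d), so the proto-segment is *d.
Position 2: Uldilish has i, Serev has e. Serev preserves e here (none of its changes turn any other segment into e), so the proto-segment is *e.
Continuing position by position gives *zefuad; check it forward:
Uldilish: *zefuad
  zefuad → zefuat   [unconditioned shift]
  zefuat → zifuat   [vowel merger]
  zifuat (rule 3 does not apply)
  giving Uldilish zifuat.
Serev: *zefuad > zefoad > zefood  (by vowel merger, vowel merger)
No other proto-form is consistent with every reflex, so the reconstruction is *zefuad.

*zefuad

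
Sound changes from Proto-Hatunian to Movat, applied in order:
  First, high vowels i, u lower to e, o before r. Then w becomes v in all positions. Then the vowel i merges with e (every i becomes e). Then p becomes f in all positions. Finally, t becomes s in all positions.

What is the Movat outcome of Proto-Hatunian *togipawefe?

Movat: *togipawefe > togipavefe > togepavefe > togefavefe > sogefavefe  (by unconditioned shift, vowel merger, unconditioned shift, unconditioned shift)

sogefavefe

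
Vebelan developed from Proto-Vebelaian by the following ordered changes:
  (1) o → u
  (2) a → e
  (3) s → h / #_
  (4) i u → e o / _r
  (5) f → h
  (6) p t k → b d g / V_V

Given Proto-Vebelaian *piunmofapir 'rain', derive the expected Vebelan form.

Vebelan: start from *piunmofapir.
  rule 1 (vowel merger): piunmofapir → piunmufapir
  rule 2 (vowel merger): piunmufapir → piunmufepir
  rule 3: no change — piunmufepir
  rule 4 (pre-rhotic lowering): piunmufepir → piunmufeper
  rule 5 (unconditioned shift): piunmufeper → piunmuheper
  rule 6 (intervocalic voicing): piunmuheper → piunmuheber
  ⇒ Vebelan piunmuheber

piunmuheber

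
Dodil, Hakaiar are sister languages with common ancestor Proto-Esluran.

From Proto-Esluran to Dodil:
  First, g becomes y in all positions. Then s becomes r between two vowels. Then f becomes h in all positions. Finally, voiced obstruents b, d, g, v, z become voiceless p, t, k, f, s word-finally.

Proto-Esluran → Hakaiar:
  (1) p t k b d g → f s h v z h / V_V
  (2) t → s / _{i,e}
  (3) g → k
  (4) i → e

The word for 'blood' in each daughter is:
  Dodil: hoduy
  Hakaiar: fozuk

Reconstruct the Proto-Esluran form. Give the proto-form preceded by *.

*fodug

Position 3: Dodil has d, Hakaiar has z. Dodil preserves d here (none of its changes turn any other segment into d), so the proto-segment is *d.
Position 5: Dodil has y, Hakaiar has k. Taking the neighbouring segments as reconstructed: Dodil y could go back to *g or *y; Hakaiar k could go back to *k or *g — the one source consistent with every daughter is *g.
Position 1: Dodil has h, Hakaiar has f. Taking the neighbouring segments as reconstructed: Dodil h could go back to *f or *h; Hakaiar f can only go back to *f — the one source consistent with every daughter is *f.
Continuing position by position gives *fodug; check it forward:
Dodil: start from *fodug.
  rule 1 (unconditioned shift): fodug → foduy
  rule 2: no change — foduy
  rule 3 (unconditioned shift): foduy → hoduy
  rule 4: no change — hoduy
  ⇒ Dodil hoduy
Hakaiar: *fodug
  fodug → fozug   [intervocalic lenition]
  fozug (rule 2 does not apply)
  fozug → fozuk   [unconditioned shift]
  fozuk (rule 4 does not apply)
  giving Hakaiar fozuk.
*fodug is the unique common source.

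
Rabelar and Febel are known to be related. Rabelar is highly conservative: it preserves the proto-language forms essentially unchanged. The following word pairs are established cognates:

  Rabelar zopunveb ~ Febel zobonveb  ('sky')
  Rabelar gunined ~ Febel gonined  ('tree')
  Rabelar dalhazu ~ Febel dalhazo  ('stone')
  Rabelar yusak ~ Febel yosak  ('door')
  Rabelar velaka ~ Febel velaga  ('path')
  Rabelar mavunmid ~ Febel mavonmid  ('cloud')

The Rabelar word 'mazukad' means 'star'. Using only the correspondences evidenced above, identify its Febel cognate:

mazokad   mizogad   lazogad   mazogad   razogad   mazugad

mazogad

yusak ~ yosak — Rabelar u corresponds to Febel o after a consonant, before a consonant other than r, m, n, p, b, f, v.
velaka ~ velaga — Rabelar k corresponds to Febel g between vowels (before a back vowel).
Applying these to Rabelar 'mazukad':
  mazukad → mazokad   (u→o after a consonant, before a consonant other than r, m, n, p, b, f, v)
  mazokad → mazogad   (k→g between vowels (before a back vowel))
So the Febel cognate is 'mazogad'.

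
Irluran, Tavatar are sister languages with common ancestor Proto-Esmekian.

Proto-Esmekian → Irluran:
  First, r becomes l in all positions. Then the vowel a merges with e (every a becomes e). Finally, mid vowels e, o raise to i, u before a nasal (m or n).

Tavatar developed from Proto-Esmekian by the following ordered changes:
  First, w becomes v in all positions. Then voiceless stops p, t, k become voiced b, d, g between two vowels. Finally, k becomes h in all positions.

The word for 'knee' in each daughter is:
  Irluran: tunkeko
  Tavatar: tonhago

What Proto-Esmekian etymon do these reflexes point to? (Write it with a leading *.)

*tonkako

Position 4: Irluran has k, Tavatar has h. Irluran preserves k here (none of its changes turn any other segment into k), so the proto-segment is *k.
Position 5: Irluran has e, Tavatar has a. Tavatar preserves a here (none of its changes turn any other segment into a), so the proto-segment is *a.
Position 6: Irluran has k, Tavatar has g. Irluran preserves k here (none of its changes turn any other segment into k), so the proto-segment is *k.
Continuing position by position gives *tonkako; check it forward:
Irluran: *tonkako > tonkeko > tunkeko  (by vowel merger, pre-nasal raising)
Tavatar: start from *tonkako.
  rule 1: no change — tonkako
  rule 2 (intervocalic voicing): tonkako → tonkago
  rule 3 (unconditioned shift): tonkago → tonhago
  ⇒ Tavatar tonhago
No other proto-form is consistent with every reflex, so the reconstruction is *tonkako.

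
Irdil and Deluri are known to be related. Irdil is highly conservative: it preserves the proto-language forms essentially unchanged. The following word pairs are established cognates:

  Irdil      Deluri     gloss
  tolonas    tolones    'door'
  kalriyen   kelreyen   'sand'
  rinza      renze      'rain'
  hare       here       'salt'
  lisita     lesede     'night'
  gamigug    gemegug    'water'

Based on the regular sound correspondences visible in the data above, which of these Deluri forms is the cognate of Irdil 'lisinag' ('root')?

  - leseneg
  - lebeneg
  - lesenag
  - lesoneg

kalriyen ~ kelreyen, lisita ~ lesede — Irdil i corresponds to Deluri e after a consonant, before a consonant other than r, m, n, p, b, f, v.
rinza ~ renze — Irdil i corresponds to Deluri e after a consonant, before a nasal.
tolonas ~ tolones, kalriyen ~ kelreyen — Irdil a corresponds to Deluri e after a consonant, before a consonant other than r, m, n, p, b, f, v.
Applying these to Irdil 'lisinag':
  lisinag → lesinag   (i→e after a consonant, before a consonant other than r, m, n, p, b, f, v)
  lesinag → lesenag   (i→e after a consonant, before a nasal)
  lesenag → leseneg   (a→e after a consonant, before a consonant other than r, m, n, p, b, f, v)
So the Deluri cognate is 'leseneg'.

leseneg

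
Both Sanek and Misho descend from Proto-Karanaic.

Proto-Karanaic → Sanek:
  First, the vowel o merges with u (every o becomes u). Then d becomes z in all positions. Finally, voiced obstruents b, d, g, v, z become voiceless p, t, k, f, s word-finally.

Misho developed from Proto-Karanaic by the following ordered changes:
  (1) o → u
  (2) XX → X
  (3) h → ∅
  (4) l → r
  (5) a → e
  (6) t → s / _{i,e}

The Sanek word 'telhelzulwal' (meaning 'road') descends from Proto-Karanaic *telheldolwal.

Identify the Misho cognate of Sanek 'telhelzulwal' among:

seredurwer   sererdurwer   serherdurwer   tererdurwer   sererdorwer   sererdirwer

Misho: start from *telheldolwal.
  rule 1 (vowel merger): telheldolwal → telheldulwal
  rule 2: no change — telheldulwal
  rule 3 (h-loss): telheldulwal → teleldulwal
  rule 4 (unconditioned shift): teleldulwal → tererdurwar
  rule 5 (vowel merger): tererdurwar → tererdurwer
  rule 6 (palatalisation): tererdurwer → sererdurwer
  ⇒ Misho sererdurwer

sererdurwer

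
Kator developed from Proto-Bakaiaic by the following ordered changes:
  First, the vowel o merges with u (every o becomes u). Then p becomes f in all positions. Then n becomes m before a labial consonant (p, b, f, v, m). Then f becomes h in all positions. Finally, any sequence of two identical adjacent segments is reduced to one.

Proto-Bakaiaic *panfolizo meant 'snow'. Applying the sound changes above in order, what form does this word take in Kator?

hamhulizu

Kator: *panfolizo > panfulizu > fanfulizu > famfulizu > hamhulizu  (by vowel merger, unconditioned shift, nasal place assimilation, unconditioned shift)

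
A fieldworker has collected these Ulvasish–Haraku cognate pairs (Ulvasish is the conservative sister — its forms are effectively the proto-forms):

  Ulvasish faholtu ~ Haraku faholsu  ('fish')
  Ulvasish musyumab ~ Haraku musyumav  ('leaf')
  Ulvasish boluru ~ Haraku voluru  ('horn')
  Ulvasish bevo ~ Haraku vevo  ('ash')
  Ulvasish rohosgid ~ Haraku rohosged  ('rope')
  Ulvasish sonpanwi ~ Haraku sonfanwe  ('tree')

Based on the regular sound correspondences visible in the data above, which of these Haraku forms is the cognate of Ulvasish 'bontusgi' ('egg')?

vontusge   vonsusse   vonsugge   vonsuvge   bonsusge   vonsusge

boluru ~ voluru — Ulvasish b corresponds to Haraku v word-initially before a back vowel.
faholtu ~ faholsu — Ulvasish t corresponds to Haraku s after a consonant, before a back vowel.
sonpanwi ~ sonfanwe — Ulvasish i corresponds to Haraku e word-finally.
Applying these to Ulvasish 'bontusgi':
  bontusgi → vontusgi   (b→v word-initially before a back vowel)
  vontusgi → vonsusgi   (t→s after a consonant, before a back vowel)
  vonsusgi → vonsusge   (i→e word-finally)
So the Haraku cognate is 'vonsusge'.

vonsusge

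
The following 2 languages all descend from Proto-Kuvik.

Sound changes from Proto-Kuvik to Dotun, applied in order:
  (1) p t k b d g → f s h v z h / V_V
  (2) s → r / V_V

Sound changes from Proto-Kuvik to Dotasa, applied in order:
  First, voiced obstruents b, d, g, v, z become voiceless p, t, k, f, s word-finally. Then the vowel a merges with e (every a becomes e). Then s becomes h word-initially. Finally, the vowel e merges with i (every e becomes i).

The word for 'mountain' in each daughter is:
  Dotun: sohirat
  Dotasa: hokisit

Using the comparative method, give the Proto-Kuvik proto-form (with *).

*sokisat

Position 1: Dotun has s, Dotasa has h. Taking the neighbouring segments as reconstructed: Dotun s can only go back to *s; Dotasa h could go back to *s or *h — the one source consistent with every daughter is *s.
Position 5: Dotun has r, Dotasa has s. Taking the neighbouring segments as reconstructed: Dotun r could go back to *t or *s or *r; Dotasa s can only go back to *s — the one source consistent with every daughter is *s.
Position 6: Dotun has a, Dotasa has i. Dotun preserves a here (none of its changes turn any other segment into a), so the proto-segment is *a.
Continuing position by position gives *sokisat; check it forward:
Dotun: *sokisat > sohisat > sohirat  (by intervocalic lenition, rhotacism)
Dotasa: *sokisat > sokiset > hokiset > hokisit  (by vowel merger, debuccalisation, vowel merger)
*sokisat is the unique common source.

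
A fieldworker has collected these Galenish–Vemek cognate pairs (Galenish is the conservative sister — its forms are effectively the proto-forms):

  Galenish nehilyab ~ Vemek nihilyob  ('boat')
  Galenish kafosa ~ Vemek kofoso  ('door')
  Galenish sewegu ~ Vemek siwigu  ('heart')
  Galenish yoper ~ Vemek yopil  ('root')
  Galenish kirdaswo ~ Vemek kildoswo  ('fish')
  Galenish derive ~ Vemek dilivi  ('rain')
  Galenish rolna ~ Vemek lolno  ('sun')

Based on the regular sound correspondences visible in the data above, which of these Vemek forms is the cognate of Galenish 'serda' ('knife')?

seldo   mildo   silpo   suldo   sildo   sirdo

yoper ~ yopil, derive ~ dilivi — Galenish e corresponds to Vemek i after a consonant, before r.
kirdaswo ~ kildoswo — Galenish r corresponds to Vemek l after a vowel, before a consonant other than r, m, n, p, b, f, v.
kafosa ~ kofoso, rolna ~ lolno — Galenish a corresponds to Vemek o word-finally.
Applying these to Galenish 'serda':
  serda → sirda   (e→i after a consonant, before r)
  sirda → silda   (r→l after a vowel, before a consonant other than r, m, n, p, b, f, v)
  silda → sildo   (a→o word-finally)
So the Vemek cognate is 'sildo'.

sildo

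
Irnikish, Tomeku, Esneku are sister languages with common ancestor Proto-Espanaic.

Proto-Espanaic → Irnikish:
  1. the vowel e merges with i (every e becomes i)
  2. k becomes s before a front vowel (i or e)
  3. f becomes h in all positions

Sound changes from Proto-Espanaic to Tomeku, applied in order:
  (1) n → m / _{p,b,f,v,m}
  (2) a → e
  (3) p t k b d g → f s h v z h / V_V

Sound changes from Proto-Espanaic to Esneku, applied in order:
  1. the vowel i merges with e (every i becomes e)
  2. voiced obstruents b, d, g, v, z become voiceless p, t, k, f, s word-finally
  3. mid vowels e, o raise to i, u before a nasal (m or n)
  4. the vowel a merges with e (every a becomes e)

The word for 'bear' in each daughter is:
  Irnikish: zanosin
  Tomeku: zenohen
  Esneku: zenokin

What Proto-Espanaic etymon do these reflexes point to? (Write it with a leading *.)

*zanoken

Position 5: Irnikish has s, Tomeku has h, Esneku has k. Taking the neighbouring segments as reconstructed: Irnikish s could go back to *k or *s; Tomeku h could go back to *k or *g or *h; Esneku k can only go back to *k — the one source consistent with every daughter is *k.
Position 6: Irnikish has i, Tomeku has e, Esneku has i. Taking the neighbouring segments as reconstructed: Irnikish i could go back to *e or *i; Tomeku e could go back to *a or *e; Esneku i could go back to *e or *i — the one source consistent with every daughter is *e.
Position 2: Irnikish has a, Tomeku has e, Esneku has e. Irnikish preserves a here (none of its changes turn any other segment into a), so the proto-segment is *a.
This points to *zanoken. Verify forward in each daughter:
Irnikish: start from *zanoken.
  rule 1 (vowel merger): zanoken → zanokin
  rule 2 (palatalisation): zanokin → zanosin
  rule 3: no change — zanosin
  ⇒ Irnikish zanosin
Tomeku: *zanoken
  zanoken (rule 1 does not apply)
  zanoken → zenoken   [vowel merger]
  zenoken → zenohen   [intervocalic lenition]
  giving Tomeku zenohen.
Esneku: start from *zanoken.
  rule 1: no change — zanoken
  rule 2: no change — zanoken
  rule 3 (pre-nasal raising): zanoken → zanokin
  rule 4 (vowel merger): zanokin → zenokin
  ⇒ Esneku zenokin
*zanoken is the unique common source.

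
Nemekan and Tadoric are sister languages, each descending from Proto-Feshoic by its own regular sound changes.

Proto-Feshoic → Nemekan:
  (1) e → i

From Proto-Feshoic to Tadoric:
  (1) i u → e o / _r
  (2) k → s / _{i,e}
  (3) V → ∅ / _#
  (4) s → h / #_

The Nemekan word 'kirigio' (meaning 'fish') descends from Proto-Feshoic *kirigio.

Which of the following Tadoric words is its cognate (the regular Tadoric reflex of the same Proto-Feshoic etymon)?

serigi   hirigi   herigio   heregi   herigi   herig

Tadoric: *kirigio
  kirigio → kerigio   [pre-rhotic lowering]
  kerigio → serigio   [palatalisation]
  serigio → serigi   [apocope]
  serigi → herigi   [debuccalisation]
  giving Tadoric herigi.
Among the options, 'herigi' alone shows every Tadoric change applied in order.

herigi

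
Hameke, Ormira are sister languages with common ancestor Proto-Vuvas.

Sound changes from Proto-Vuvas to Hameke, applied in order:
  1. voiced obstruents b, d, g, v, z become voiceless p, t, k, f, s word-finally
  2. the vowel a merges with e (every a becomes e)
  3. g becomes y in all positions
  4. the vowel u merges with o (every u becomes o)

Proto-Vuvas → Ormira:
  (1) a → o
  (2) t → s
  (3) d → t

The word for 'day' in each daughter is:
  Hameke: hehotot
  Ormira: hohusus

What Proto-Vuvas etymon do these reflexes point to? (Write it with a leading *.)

Position 7: Hameke has t, Ormira has s. Taking the neighbouring segments as reconstructed: Hameke t could go back to *t or *d; Ormira s could go back to *t or *s — the one source consistent with every daughter is *t.
Position 4: Hameke has o, Ormira has u. Ormira preserves u here (none of its changes turn any other segment into u), so the proto-segment is *u.
Verify the candidate proto-form against each daughter:
Hameke: start from *hahutut.
  rule 1: no change — hahutut
  rule 2 (vowel merger): hahutut → hehutut
  rule 3: no change — hehutut
  rule 4 (vowel merger): hehutut → hehotot
  ⇒ Hameke hehotot
Ormira: start from *hahutut.
  rule 1 (vowel merger): hahutut → hohutut
  rule 2 (unconditioned shift): hohutut → hohusus
  rule 3: no change — hohusus
  ⇒ Ormira hohusus
*hahutut is the unique common source.

*hahutut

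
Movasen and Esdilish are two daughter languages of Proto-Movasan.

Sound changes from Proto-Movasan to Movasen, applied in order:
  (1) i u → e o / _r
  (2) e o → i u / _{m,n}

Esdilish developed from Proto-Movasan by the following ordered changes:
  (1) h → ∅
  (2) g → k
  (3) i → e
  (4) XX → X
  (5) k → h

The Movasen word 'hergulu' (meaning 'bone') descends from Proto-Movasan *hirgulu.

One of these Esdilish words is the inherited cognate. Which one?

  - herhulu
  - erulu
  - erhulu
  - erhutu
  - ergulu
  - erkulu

Esdilish: *hirgulu
  hirgulu → irgulu   [h-loss]
  irgulu → irkulu   [unconditioned shift]
  irkulu → erkulu   [vowel merger]
  erkulu (rule 4 does not apply)
  erkulu → erhulu   [unconditioned shift]
  giving Esdilish erhulu.

erhulu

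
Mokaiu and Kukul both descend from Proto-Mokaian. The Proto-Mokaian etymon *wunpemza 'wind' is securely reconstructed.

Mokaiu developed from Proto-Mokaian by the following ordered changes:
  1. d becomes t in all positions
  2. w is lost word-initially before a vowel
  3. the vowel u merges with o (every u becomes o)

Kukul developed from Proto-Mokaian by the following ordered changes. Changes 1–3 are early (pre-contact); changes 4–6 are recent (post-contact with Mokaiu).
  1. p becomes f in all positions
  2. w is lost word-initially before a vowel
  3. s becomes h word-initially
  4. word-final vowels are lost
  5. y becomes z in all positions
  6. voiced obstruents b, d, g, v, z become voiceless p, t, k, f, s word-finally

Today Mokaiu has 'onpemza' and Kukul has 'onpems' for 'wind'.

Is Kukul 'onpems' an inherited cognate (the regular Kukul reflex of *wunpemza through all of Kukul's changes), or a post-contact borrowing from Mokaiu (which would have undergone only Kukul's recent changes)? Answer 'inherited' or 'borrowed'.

If inherited, *wunpemza would pass through all of Kukul's changes:
Kukul: start from *wunpemza.
  rule 1 (unconditioned shift): wunpemza → wunfemza
  rule 2 (glide loss): wunfemza → unfemza
  rule 3: no change — unfemza
  rule 4 (apocope): unfemza → unfemz
  rule 5: no change — unfemz
  rule 6 (final devoicing): unfemz → unfems
  ⇒ Kukul unfems
If borrowed from Mokaiu 'onpemza' after the early changes, it would undergo only the recent ones:
  rule 4 (apocope): onpemza → onpemz
  rule 5 (unconditioned shift): no change (onpemz)
  rule 6 (final devoicing): onpemz → onpems
  ⇒ as a loan: onpems
Kukul 'onpems' matches the loan outcome 'onpems', not the inherited 'unfems' — it skipped the early Kukul changes, so it was borrowed from Mokaiu.

borrowed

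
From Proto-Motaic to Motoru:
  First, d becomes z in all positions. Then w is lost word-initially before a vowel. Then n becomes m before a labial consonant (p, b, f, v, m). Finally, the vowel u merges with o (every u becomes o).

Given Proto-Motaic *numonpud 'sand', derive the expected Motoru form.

nomompoz

Motoru: *numonpud
  numonpud → numonpuz   [unconditioned shift]
  numonpuz (rule 2 does not apply)
  numonpuz → numompuz   [nasal place assimilation]
  numompuz → nomompoz   [vowel merger]
  giving Motoru nomompoz.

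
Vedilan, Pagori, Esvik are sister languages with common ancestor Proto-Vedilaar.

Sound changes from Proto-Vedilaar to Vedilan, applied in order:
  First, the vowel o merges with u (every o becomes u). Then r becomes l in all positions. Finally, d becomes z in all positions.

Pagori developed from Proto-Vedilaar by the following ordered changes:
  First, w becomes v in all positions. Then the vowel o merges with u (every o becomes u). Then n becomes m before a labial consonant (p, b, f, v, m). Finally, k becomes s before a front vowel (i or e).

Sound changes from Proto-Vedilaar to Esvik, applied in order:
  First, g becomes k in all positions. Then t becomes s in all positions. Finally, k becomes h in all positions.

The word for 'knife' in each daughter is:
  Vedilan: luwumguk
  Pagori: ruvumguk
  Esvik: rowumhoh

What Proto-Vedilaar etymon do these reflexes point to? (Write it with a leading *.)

Position 3: Vedilan has w, Pagori has v, Esvik has w. Vedilan preserves w here (none of its changes turn any other segment into w), so the proto-segment is *w.
Position 7: Vedilan has u, Pagori has u, Esvik has o. Esvik preserves o here (none of its changes turn any other segment into o), so the proto-segment is *o.
Position 2: Vedilan has u, Pagori has u, Esvik has o. Esvik preserves o here (none of its changes turn any other segment into o), so the proto-segment is *o.
This points to *rowumgok. Verify forward in each daughter:
Vedilan: *rowumgok > ruwumguk > luwumguk  (by vowel merger, unconditioned shift)
Pagori: *rowumgok > rovumgok > ruvumguk  (by unconditioned shift, vowel merger)
Esvik: *rowumgok > rowumkok > rowumhoh  (by unconditioned shift, unconditioned shift)
*rowumgok is the unique common source.

*rowumgok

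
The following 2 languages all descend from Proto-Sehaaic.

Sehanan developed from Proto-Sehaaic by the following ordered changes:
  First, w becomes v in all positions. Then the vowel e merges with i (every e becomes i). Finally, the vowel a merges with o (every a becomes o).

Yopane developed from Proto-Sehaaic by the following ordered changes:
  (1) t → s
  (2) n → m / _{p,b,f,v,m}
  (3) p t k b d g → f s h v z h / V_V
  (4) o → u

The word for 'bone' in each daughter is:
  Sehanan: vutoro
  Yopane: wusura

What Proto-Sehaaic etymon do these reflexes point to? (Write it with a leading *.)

*wutora

Position 1: Sehanan has v, Yopane has w. Yopane preserves w here (none of its changes turn any other segment into w), so the proto-segment is *w.
Position 4: Sehanan has o, Yopane has u. Taking the neighbouring segments as reconstructed: Sehanan o could go back to *a or *o; Yopane u could go back to *o or *u — the one source consistent with every daughter is *o.
Position 6: Sehanan has o, Yopane has a. Yopane preserves a here (none of its changes turn any other segment into a), so the proto-segment is *a.
Verify the candidate proto-form against each daughter:
Sehanan: *wutora
  wutora → vutora   [unconditioned shift]
  vutora (rule 2 does not apply)
  vutora → vutoro   [vowel merger]
  giving Sehanan vutoro.
Yopane: start from *wutora.
  rule 1 (unconditioned shift): wutora → wusora
  rule 2: no change — wusora
  rule 3: no change — wusora
  rule 4 (vowel merger): wusora → wusura
  ⇒ Yopane wusura
No other proto-form is consistent with every reflex, so the reconstruction is *wutora.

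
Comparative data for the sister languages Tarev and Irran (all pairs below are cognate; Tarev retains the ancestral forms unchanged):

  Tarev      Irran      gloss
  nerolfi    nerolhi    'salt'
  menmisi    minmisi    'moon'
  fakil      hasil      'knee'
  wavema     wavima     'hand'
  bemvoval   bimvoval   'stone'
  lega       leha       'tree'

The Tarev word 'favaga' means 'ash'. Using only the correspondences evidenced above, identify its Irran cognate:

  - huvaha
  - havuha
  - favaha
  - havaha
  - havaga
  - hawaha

havaha

fakil ~ hasil — Tarev f corresponds to Irran h word-initially before a back vowel.
lega ~ leha — Tarev g corresponds to Irran h between vowels (before a back vowel).
Applying these to Tarev 'favaga':
  favaga → havaga   (f→h word-initially before a back vowel)
  havaga → havaha   (g→h between vowels (before a back vowel))
So the Irran cognate is 'havaha'.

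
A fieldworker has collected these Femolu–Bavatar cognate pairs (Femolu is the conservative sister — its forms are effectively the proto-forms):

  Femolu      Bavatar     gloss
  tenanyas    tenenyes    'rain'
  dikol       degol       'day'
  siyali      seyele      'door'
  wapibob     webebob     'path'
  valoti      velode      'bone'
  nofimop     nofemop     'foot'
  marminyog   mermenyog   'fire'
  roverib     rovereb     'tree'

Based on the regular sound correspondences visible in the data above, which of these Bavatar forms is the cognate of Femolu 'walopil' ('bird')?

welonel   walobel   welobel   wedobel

tenanyas ~ tenenyes, siyali ~ seyele — Femolu a corresponds to Bavatar e after a consonant, before a consonant other than r, m, n, p, b, f, v.
wapibob ~ webebob — Femolu p corresponds to Bavatar b between vowels (before a front vowel).
dikol ~ degol, siyali ~ seyele — Femolu i corresponds to Bavatar e after a consonant, before a consonant other than r, m, n, p, b, f, v.
Applying these to Femolu 'walopil':
  walopil → welopil   (a→e after a consonant, before a consonant other than r, m, n, p, b, f, v)
  welopil → welobil   (p→b between vowels (before a front vowel))
  welobil → welobel   (i→e after a consonant, before a consonant other than r, m, n, p, b, f, v)
So the Bavatar cognate is 'welobel'.

welobel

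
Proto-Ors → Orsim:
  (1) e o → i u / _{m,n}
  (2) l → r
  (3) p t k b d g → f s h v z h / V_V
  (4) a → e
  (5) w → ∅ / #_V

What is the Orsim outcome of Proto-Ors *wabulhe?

evurhe

Orsim: *wabulhe
  wabulhe (rule 1 does not apply)
  wabulhe → waburhe   [unconditioned shift]
  waburhe → wavurhe   [intervocalic lenition]
  wavurhe → wevurhe   [vowel merger]
  wevurhe → evurhe   [glide loss]
  giving Orsim evurhe.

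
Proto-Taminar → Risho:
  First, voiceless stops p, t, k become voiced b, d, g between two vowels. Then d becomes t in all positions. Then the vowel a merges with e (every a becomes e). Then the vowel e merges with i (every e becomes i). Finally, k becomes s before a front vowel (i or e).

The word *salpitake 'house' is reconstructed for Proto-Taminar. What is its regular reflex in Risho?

Risho: *salpitake > salpidage > salpitage > selpitege > silpitigi  (by intervocalic voicing, unconditioned shift, vowel merger, vowel merger)

silpitigi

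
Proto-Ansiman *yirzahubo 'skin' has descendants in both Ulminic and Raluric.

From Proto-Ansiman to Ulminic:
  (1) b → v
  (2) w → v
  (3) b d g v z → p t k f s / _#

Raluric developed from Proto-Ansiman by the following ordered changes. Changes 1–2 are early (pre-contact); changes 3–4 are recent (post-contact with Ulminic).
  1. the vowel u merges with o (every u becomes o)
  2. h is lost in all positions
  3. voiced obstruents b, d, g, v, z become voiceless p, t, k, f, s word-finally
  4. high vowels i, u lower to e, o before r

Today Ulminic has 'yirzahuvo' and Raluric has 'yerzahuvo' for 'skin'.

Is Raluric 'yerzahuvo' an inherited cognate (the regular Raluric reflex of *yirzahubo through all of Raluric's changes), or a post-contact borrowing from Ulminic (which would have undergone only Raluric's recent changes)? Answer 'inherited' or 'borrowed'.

If inherited, *yirzahubo would pass through all of Raluric's changes:
Raluric: *yirzahubo
  yirzahubo → yirzahobo   [vowel merger]
  yirzahobo → yirzaobo   [h-loss]
  yirzaobo (rule 3 does not apply)
  yirzaobo → yerzaobo   [pre-rhotic lowering]
  giving Raluric yerzaobo.
If borrowed from Ulminic 'yirzahuvo' after the early changes, it would undergo only the recent ones:
  rule 3 (final devoicing): no change (yirzahuvo)
  rule 4 (pre-rhotic lowering): yirzahuvo → yerzahuvo
  ⇒ as a loan: yerzahuvo
Raluric 'yerzahuvo' matches the loan outcome 'yerzahuvo', not the inherited 'yerzaobo' — it skipped the early Raluric changes, so it was borrowed from Ulminic.

borrowed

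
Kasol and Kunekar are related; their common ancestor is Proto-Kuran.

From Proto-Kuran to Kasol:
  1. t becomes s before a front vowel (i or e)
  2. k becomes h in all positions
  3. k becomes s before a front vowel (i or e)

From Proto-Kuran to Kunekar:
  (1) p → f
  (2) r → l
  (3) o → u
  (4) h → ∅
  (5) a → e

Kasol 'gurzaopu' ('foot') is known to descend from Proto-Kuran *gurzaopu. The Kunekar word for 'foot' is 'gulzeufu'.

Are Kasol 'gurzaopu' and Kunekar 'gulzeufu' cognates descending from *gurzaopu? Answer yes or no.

Derive the expected Kunekar reflex of *gurzaopu:
Kunekar: start from *gurzaopu.
  rule 1 (unconditioned shift): gurzaopu → gurzaofu
  rule 2 (unconditioned shift): gurzaofu → gulzaofu
  rule 3 (vowel merger): gulzaofu → gulzaufu
  rule 4: no change — gulzaufu
  rule 5 (vowel merger): gulzaufu → gulzeufu
  ⇒ Kunekar gulzeufu
Kunekar 'gulzeufu' matches the regular reflex exactly, so the pair is cognate.

yes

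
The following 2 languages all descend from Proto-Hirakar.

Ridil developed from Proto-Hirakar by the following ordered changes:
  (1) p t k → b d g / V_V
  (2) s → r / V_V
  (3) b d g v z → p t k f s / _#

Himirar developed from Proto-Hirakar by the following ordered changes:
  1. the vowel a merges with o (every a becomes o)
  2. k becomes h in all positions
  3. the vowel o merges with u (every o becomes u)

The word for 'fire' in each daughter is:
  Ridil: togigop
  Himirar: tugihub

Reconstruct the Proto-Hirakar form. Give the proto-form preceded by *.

*togikob

Position 7: Ridil has p, Himirar has b. Himirar preserves b here (none of its changes turn any other segment into b), so the proto-segment is *b.
Position 2: Ridil has o, Himirar has u. Ridil preserves o here (none of its changes turn any other segment into o), so the proto-segment is *o.
Position 5: Ridil has g, Himirar has h. Taking the neighbouring segments as reconstructed: Ridil g could go back to *k or *g; Himirar h could go back to *k or *h — the one source consistent with every daughter is *k.
Verify the candidate proto-form against each daughter:
Ridil: *togikob
  togikob → togigob   [intervocalic voicing]
  togigob (rule 2 does not apply)
  togigob → togigop   [final devoicing]
  giving Ridil togigop.
Himirar: start from *togikob.
  rule 1: no change — togikob
  rule 2 (unconditioned shift): togikob → togihob
  rule 3 (vowel merger): togihob → tugihub
  ⇒ Himirar tugihub
No other proto-form is consistent with every reflex, so the reconstruction is *togikob.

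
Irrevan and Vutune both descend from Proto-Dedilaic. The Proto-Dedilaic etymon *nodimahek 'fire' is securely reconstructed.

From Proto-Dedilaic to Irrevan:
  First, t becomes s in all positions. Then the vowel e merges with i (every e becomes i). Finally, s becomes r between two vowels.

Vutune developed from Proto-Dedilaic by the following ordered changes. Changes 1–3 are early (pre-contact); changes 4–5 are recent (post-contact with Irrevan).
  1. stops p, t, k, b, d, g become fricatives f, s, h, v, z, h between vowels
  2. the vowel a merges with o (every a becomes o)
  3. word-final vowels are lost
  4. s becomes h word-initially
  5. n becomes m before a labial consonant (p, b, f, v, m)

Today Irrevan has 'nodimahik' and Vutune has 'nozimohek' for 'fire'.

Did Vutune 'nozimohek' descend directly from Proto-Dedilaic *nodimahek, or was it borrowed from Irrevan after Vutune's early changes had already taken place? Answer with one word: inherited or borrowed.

inherited

If inherited, *nodimahek would pass through all of Vutune's changes:
Vutune: *nodimahek > nozimahek > nozimohek  (by intervocalic lenition, vowel merger)
If borrowed from Irrevan 'nodimahik' after the early changes, it would undergo only the recent ones:
  rule 4 (debuccalisation): no change (nodimahik)
  rule 5 (nasal place assimilation): no change (nodimahik)
  ⇒ as a loan: nodimahik
Vutune 'nozimohek' matches the inherited outcome exactly, so it is an inherited cognate, not a loan.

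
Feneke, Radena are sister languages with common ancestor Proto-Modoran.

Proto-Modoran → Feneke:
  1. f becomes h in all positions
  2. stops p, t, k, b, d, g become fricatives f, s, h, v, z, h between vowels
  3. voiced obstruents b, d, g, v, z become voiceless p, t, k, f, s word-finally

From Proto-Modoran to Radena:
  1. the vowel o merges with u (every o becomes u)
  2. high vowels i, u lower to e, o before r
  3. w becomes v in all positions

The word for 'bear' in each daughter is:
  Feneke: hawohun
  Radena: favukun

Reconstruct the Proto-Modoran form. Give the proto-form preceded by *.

*fawokun

Position 1: Feneke has h, Radena has f. Radena preserves f here (none of its changes turn any other segment into f), so the proto-segment is *f.
Position 3: Feneke has w, Radena has v. Feneke preserves w here (none of its changes turn any other segment into w), so the proto-segment is *w.
Position 4: Feneke has o, Radena has u. Feneke preserves o here (none of its changes turn any other segment into o), so the proto-segment is *o.
This points to *fawokun. Verify forward in each daughter:
Feneke: start from *fawokun.
  rule 1 (unconditioned shift): fawokun → hawokun
  rule 2 (intervocalic lenition): hawokun → hawohun
  rule 3: no change — hawohun
  ⇒ Feneke hawohun
Radena: *fawokun
  fawokun → fawukun   [vowel merger]
  fawukun (rule 2 does not apply)
  fawukun → favukun   [unconditioned shift]
  giving Radena favukun.
No other proto-form is consistent with every reflex, so the reconstruction is *fawokun.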